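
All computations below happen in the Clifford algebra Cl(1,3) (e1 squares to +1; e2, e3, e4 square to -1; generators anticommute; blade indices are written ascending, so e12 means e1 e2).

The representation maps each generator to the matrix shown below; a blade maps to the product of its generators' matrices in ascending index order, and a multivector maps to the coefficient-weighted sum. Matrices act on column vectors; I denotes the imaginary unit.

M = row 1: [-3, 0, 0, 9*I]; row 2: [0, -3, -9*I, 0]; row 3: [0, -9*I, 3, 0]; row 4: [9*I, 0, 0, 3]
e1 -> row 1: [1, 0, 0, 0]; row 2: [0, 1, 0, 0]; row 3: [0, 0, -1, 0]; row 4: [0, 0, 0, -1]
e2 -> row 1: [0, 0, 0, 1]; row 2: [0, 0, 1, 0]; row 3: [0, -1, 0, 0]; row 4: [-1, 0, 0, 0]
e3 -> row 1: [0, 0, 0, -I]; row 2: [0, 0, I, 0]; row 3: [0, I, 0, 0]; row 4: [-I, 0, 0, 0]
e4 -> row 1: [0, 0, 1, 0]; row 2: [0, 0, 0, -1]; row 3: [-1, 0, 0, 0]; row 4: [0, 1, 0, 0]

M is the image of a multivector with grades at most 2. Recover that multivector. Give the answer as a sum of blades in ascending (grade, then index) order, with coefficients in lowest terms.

Method: the blade images are trace-orthogonal — tr(rho(e_A) rho(e_B)^-1) = 4 if A = B and 0 otherwise — and rho(e_A)^-1 = (e_A)^2 * rho(e_A) with (e_A)^2 = +1 or -1, so the coefficient of e_A in the preimage is (e_A)^2 * tr(M rho(e_A))/4.
Nonzero projections over blades of grade <= 2: e1: (e1)^2 = +1, tr(M rho(e1)) = -12, coefficient -3; e3: (e3)^2 = -1, tr(M rho(e3)) = 36, coefficient -9. Every other blade of grade <= 2 projects to 0.
Answer: -3*e1 - 9*e3


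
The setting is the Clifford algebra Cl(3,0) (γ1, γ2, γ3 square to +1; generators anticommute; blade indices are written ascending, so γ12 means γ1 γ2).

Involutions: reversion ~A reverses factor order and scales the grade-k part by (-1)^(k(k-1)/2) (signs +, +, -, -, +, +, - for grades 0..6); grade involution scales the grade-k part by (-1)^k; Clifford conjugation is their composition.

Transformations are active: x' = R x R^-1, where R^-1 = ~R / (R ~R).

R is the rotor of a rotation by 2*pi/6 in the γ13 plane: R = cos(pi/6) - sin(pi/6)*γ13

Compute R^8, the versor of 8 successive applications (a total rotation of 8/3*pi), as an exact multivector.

Rotor phase runs at HALF the rotation angle; powers of one rotor simply add phase, so after 8 steps in γ13 the phase is 8*pi/6 = 4*pi/3 and R^8 = cos(4*pi/3) - sin(4*pi/3)*γ13.
cos(4*pi/3) = -1/2 and sin(4*pi/3) = -sqrt(3)/2, so R^8 = -1/2 + sqrt(3)/2*γ13. The net rotation is 2/3*pi (after discarding 1 full turn, each of which contributes a factor -1 to the rotor); the rotor keeps the half-angle phase exactly.
Answer: -1/2 + sqrt(3)/2*γ13


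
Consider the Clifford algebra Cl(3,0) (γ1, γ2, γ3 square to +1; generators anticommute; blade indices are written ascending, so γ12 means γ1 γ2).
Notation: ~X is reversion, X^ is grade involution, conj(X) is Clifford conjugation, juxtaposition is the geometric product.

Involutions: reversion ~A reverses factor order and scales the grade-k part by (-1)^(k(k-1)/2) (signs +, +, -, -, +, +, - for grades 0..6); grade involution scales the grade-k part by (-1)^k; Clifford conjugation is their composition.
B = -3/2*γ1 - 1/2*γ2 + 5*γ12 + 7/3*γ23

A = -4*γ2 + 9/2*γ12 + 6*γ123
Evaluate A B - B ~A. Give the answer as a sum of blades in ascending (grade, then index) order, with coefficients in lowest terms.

first term: -41/2 + 15/4*γ1 + 27/4*γ2 - 118/3*γ3 - 6*γ12 + 27/2*γ13 - 9*γ23
second term: 49/2 - 33/4*γ1 + 27/4*γ2 + 118/3*γ3 + 6*γ12 + 15/2*γ13 + 9*γ23
Answer: -45 + 12*γ1 - 236/3*γ3 - 12*γ12 + 6*γ13 - 18*γ23


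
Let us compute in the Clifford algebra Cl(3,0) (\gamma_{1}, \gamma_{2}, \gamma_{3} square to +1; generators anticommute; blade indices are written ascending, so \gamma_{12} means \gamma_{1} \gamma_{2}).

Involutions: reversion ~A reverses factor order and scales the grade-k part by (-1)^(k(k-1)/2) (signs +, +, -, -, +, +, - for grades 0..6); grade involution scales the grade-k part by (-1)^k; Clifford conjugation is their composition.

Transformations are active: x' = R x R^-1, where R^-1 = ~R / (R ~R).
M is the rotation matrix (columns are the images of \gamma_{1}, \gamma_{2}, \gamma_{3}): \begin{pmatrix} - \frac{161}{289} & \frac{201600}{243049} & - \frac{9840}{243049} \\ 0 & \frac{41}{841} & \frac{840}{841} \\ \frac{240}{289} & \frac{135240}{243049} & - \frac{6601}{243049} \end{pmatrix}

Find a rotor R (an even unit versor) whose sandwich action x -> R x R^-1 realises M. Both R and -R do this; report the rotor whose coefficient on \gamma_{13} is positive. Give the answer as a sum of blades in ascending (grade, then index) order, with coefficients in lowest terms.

Method: write R = a + b12*\gamma_{12} + b13*\gamma_{13} + b23*\gamma_{23} with a^2 + b12^2 + b13^2 + b23^2 = 1 (so R^-1 = ~R). Expanding the columns R e_j ~R gives tr M = 4a^2 - 1 and, from the antisymmetric part, M21 - M12 = -4a*b12, M13 - M31 = 4a*b13, M32 - M23 = -4a*b23.
Here tr M = -\frac{130153}{243049}, so a^2 = (1 + tr M)/4 = \frac{28224}{243049} and a = ±\frac{168}{493}. Taking a = \frac{168}{493}: M21 - M12 = -\frac{201600}{243049}, M13 - M31 = -\frac{211680}{243049}, M32 - M23 = -\frac{107520}{243049}, giving b12 = \frac{300}{493}, b13 = -\frac{315}{493}, b23 = \frac{160}{493}, i.e. R = \frac{168}{493} + \frac{300}{493} \gamma_{12} - \frac{315}{493} \gamma_{13} + \frac{160}{493} \gamma_{23}.
Its \gamma_{13} coefficient is negative, so report the other preimage -R.
Answer: -\frac{168}{493} - \frac{300}{493} \gamma_{12} + \frac{315}{493} \gamma_{13} - \frac{160}{493} \gamma_{23}. Recall the cover is two-to-one: with M of trace -\frac{130153}{243049}, both preimages act alike, and the stated \gamma_{13} sign chooses the sheet.


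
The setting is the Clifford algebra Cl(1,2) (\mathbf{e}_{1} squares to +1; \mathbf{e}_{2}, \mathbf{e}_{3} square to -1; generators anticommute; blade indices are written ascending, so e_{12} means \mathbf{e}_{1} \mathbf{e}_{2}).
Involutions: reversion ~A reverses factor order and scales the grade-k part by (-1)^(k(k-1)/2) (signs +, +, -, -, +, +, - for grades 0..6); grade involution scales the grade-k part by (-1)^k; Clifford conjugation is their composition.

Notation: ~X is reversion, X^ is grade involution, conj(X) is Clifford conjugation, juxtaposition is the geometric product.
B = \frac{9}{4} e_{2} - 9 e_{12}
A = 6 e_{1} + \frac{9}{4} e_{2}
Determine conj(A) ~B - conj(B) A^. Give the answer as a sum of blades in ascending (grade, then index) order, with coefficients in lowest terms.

first term: \frac{81}{16} - \frac{81}{4} e_{1} - 54 e_{2} - \frac{27}{2} e_{12}
second term: -\frac{81}{16} + \frac{81}{4} e_{1} + 54 e_{2} - \frac{27}{2} e_{12}
Answer: \frac{81}{8} - \frac{81}{2} e_{1} - 108 e_{2}


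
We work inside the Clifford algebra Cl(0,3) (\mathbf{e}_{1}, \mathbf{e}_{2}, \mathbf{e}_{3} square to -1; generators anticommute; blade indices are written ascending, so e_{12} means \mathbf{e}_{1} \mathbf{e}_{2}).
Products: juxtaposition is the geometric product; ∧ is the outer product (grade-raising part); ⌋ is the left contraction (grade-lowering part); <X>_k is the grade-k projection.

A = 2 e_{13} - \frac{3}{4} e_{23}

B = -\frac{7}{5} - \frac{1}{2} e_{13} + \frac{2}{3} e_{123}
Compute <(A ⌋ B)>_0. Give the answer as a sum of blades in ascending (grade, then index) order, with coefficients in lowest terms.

step 1: 1 + \frac{1}{2} e_{1} + \frac{4}{3} e_{2}
step 2: 1
Answer: 1


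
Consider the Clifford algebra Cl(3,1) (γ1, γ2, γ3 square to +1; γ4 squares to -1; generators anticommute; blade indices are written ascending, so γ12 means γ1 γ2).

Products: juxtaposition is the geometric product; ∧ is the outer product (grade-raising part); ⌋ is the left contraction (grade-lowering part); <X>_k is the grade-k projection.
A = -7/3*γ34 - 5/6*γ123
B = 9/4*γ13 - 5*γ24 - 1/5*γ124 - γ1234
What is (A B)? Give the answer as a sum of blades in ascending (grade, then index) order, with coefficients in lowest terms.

step 1: -15/8*γ2 - 5/6*γ4 + 7/3*γ12 + 21/4*γ14 - 35/3*γ23 - 1/6*γ34 - 7/15*γ123 - 25/6*γ134
Answer: -15/8*γ2 - 5/6*γ4 + 7/3*γ12 + 21/4*γ14 - 35/3*γ23 - 1/6*γ34 - 7/15*γ123 - 25/6*γ134


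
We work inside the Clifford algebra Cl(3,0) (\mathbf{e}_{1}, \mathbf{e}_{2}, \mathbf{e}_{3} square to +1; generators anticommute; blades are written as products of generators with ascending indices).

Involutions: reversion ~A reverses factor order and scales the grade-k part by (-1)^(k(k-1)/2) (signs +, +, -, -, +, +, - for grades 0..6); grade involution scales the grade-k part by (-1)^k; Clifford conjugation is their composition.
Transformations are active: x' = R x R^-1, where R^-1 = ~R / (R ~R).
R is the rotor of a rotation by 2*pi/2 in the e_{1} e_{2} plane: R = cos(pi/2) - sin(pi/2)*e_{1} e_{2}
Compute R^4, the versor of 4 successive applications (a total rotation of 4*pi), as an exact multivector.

Because a rotor carries half the rotation angle, composing 4 copies of this e_{1} e_{2}-plane rotor multiplies the phase: 4*(pi/2) = 2 \pi, hence R^4 = cos(2 \pi) - sin(2 \pi)*e_{1} e_{2}.
cos(2 \pi) = 1 and sin(2 \pi) = 0, so R^4 = 1. The total rotation 4*pi is 2 full turns, so every vector returns to itself, yet the rotor is +1, back on the identity sheet (an even number of 2*pi turns).
Answer: 1


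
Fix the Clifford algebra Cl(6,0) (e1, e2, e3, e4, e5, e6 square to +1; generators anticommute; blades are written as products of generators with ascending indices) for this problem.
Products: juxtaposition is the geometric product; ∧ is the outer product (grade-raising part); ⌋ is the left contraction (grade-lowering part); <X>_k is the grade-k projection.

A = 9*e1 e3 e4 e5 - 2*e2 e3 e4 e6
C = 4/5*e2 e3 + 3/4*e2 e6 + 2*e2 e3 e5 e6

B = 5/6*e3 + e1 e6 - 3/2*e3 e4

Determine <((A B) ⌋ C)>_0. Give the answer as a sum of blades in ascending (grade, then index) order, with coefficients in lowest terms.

step 1: 27/2*e1 e5 - 3*e2 e6 + 15/2*e1 e4 e5 - 5/3*e2 e4 e6 - 2*e1 e2 e3 e4 - 9*e3 e4 e5 e6
step 2: 9/4 + 6*e3 e5
step 3: 9/4
Answer: 9/4


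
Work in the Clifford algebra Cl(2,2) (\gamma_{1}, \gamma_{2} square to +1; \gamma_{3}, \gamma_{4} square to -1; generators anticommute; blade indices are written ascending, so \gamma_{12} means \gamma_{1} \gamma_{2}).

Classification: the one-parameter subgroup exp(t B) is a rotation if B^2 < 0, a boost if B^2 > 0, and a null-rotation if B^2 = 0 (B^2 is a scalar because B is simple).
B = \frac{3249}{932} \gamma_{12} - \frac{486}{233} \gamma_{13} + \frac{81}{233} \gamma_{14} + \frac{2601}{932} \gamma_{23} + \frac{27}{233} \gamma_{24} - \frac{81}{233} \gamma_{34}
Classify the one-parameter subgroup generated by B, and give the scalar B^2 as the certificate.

B^2 term by term: the squares give (\frac{3249}{932})^2*(\gamma_{12})^2 + (-\frac{486}{233})^2*(\gamma_{13})^2 + (\frac{81}{233})^2*(\gamma_{14})^2 + (\frac{2601}{932})^2*(\gamma_{23})^2 + (\frac{27}{233})^2*(\gamma_{24})^2 + (-\frac{81}{233})^2*(\gamma_{34})^2 = \frac{10556001}{868624}*(-1) + \frac{236196}{54289}*(+1) + \frac{6561}{54289}*(+1) + \frac{6765201}{868624}*(+1) + \frac{729}{54289}*(+1) + \frac{6561}{54289}*(-1) = 0 (each basis 2-blade squares to minus the product of its generators' squares); cross terms between blades sharing an index anticommute and cancel; the commuting (index-disjoint) pairs give grade-4 terms 2*c*c'*(blade product), which cancel blade by blade — \gamma_{1234}: -\frac{263169}{108578} + \frac{26244}{54289} + \frac{210681}{108578} = 0 — confirming B is simple. So B^2 = 0.
Answer: null-rotation, certificate B^2 = 0. Note: conjugating B changes its blade decomposition but never the scalar B^2 = 0, whose sign settles the classification.


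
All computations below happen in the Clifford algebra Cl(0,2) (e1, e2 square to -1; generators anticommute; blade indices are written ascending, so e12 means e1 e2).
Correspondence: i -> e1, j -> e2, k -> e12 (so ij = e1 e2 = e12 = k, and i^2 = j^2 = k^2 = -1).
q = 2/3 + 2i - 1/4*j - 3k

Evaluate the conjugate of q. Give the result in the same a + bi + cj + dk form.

In blades: q = 2/3 + 2*e1 - 1/4*e2 - 3*e12.
Conjugation here is Clifford conjugation: the scalar is fixed and the grade-1 and grade-2 blades all flip sign, giving 2/3 - 2*e1 + 1/4*e2 + 3*e12; translating back:
Answer: 2/3 - 2i + 1/4*j + 3k


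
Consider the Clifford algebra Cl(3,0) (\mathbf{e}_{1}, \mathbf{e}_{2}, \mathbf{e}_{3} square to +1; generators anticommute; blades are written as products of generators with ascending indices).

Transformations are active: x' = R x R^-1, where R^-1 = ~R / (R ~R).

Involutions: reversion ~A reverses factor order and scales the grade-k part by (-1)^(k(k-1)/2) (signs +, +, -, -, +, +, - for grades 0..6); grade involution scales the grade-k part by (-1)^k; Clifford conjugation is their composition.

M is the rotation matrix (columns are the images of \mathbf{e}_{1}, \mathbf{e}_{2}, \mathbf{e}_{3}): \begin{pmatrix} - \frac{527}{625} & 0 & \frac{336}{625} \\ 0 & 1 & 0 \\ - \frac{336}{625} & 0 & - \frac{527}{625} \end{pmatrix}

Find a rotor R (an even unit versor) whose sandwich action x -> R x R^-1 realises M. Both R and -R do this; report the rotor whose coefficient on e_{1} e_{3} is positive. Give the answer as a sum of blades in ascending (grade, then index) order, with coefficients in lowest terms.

Method: write R = a + b12*e_{1} e_{2} + b13*e_{1} e_{3} + b23*e_{2} e_{3} with a^2 + b12^2 + b13^2 + b23^2 = 1 (so R^-1 = ~R). Expanding the columns R e_j ~R gives tr M = 4a^2 - 1 and, from the antisymmetric part, M21 - M12 = -4a*b12, M13 - M31 = 4a*b13, M32 - M23 = -4a*b23.
Here tr M = -\frac{429}{625}, so a^2 = (1 + tr M)/4 = \frac{49}{625} and a = ±\frac{7}{25}. Taking a = \frac{7}{25}: M21 - M12 = 0, M13 - M31 = \frac{672}{625}, M32 - M23 = 0, giving b12 = 0, b13 = \frac{24}{25}, b23 = 0, i.e. R = \frac{7}{25} + \frac{24}{25} e_{1} e_{3}.
Its e_{1} e_{3} coefficient is already positive.
Answer: \frac{7}{25} + \frac{24}{25} e_{1} e_{3}. Sheet selection: the two-to-one cover makes ±R indistinguishable at the matrix level (trace -\frac{429}{625}), so uniqueness comes from the required sign on e_{1} e_{3}.


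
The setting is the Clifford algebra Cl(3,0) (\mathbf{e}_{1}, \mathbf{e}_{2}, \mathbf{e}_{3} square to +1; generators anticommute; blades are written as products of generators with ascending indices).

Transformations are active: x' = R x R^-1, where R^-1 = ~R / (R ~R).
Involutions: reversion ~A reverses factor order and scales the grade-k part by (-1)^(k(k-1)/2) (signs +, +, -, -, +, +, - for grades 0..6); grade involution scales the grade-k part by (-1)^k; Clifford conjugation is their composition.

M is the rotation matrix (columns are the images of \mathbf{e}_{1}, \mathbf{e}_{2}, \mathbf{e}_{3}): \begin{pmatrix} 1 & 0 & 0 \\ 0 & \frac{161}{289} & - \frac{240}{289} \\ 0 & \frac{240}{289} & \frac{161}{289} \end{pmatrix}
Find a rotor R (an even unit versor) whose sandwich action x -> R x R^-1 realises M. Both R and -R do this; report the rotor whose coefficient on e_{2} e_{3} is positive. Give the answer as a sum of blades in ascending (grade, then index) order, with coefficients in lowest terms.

Method: write R = a + b12*e_{1} e_{2} + b13*e_{1} e_{3} + b23*e_{2} e_{3} with a^2 + b12^2 + b13^2 + b23^2 = 1 (so R^-1 = ~R). Expanding the columns R e_j ~R gives tr M = 4a^2 - 1 and, from the antisymmetric part, M21 - M12 = -4a*b12, M13 - M31 = 4a*b13, M32 - M23 = -4a*b23.
Here tr M = \frac{611}{289}, so a^2 = (1 + tr M)/4 = \frac{225}{289} and a = ±\frac{15}{17}. Taking a = \frac{15}{17}: M21 - M12 = 0, M13 - M31 = 0, M32 - M23 = \frac{480}{289}, giving b12 = 0, b13 = 0, b23 = -\frac{8}{17}, i.e. R = \frac{15}{17} - \frac{8}{17} e_{2} e_{3}.
Its e_{2} e_{3} coefficient is negative, so report the other preimage -R.
Answer: -\frac{15}{17} + \frac{8}{17} e_{2} e_{3}. Sheet selection: the two-to-one cover makes ±R indistinguishable at the matrix level (trace \frac{611}{289}), so uniqueness comes from the required sign on e_{2} e_{3}.


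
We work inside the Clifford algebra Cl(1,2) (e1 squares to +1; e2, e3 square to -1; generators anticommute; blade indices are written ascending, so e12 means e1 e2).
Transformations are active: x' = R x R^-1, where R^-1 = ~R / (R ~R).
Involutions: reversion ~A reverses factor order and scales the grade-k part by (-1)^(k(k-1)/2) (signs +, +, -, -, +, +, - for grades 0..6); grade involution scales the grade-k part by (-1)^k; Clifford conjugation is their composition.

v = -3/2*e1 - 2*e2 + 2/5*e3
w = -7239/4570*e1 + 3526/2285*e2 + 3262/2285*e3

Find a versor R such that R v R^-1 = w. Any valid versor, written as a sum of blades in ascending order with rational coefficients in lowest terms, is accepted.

Sketch: the shared square -191/100 makes R = v + w = -7047/2285*e1 - 1044/2285*e2 + 4176/2285*e3 the natural versor; its sandwich fixes that direction, negates (v - w)/2, and sends v to w.
Answer: -7047/2285*e1 - 1044/2285*e2 + 4176/2285*e3


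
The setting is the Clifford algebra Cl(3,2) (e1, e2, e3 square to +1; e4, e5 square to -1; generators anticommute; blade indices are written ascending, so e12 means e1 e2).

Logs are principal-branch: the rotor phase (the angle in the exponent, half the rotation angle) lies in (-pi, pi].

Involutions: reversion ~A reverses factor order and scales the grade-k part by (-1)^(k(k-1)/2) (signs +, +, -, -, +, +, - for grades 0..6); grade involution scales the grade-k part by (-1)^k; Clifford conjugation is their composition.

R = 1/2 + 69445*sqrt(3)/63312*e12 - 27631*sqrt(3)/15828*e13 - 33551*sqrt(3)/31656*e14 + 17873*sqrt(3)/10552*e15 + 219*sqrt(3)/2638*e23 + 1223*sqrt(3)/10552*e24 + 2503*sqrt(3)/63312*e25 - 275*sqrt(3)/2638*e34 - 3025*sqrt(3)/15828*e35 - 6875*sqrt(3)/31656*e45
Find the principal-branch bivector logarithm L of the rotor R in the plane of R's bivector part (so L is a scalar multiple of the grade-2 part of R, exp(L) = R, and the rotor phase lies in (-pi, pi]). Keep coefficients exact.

The scalar part of R is 1/2, so the principal-branch rotor phase is pinned; divide the bivector part by its sine to get the unit plane — L is the phase times that plane.
Concretely: cos(phase) = 1/2 gives phase = ±pi/3, and since phase/sin(phase) is even the sign is immaterial: L = (phase/sin(phase)) * <R>_2 = (2*sqrt(3)*pi/9) * <R>_2.
Answer: 69445*pi/94968*e12 - 27631*pi/23742*e13 - 33551*pi/47484*e14 + 17873*pi/15828*e15 + 73*pi/1319*e23 + 1223*pi/15828*e24 + 2503*pi/94968*e25 - 275*pi/3957*e34 - 3025*pi/23742*e35 - 6875*pi/47484*e45


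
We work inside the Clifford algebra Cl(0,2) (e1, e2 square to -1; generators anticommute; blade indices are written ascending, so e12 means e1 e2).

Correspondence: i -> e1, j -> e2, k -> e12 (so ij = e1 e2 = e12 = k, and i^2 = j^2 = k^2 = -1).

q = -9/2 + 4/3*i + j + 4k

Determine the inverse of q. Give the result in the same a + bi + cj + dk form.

In blades: q = -9/2 + 4/3*e1 + e2 + 4*e12.
With qbar = -9/2 - 4/3*e1 - e2 - 4*e12 (scalar fixed, mapped units negated), q qbar = 1405/36 (the sum of squared coefficients), so q^-1 = qbar / (1405/36) = -162/1405 - 48/1405*e1 - 36/1405*e2 - 144/1405*e12; translating back:
Answer: -162/1405 - 48/1405*i - 36/1405*j - 144/1405*k


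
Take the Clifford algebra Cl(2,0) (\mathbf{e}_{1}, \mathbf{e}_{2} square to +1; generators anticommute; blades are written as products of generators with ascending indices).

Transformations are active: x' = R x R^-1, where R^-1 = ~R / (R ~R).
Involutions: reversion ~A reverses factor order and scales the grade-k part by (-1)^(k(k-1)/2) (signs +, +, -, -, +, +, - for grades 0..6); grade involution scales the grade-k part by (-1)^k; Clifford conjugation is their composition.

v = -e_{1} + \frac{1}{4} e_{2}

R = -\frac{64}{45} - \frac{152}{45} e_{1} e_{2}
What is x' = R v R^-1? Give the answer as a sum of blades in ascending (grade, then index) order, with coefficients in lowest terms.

~R = -\frac{64}{45} + \frac{152}{45} e_{1} e_{2}, and R ~R = \frac{1088}{81}, so R^-1 = ~R / (\frac{1088}{81}).
R v = \frac{26}{45} e_{1} - \frac{56}{15} e_{2}
Answer: \frac{373}{425} e_{1} + \frac{919}{1700} e_{2}


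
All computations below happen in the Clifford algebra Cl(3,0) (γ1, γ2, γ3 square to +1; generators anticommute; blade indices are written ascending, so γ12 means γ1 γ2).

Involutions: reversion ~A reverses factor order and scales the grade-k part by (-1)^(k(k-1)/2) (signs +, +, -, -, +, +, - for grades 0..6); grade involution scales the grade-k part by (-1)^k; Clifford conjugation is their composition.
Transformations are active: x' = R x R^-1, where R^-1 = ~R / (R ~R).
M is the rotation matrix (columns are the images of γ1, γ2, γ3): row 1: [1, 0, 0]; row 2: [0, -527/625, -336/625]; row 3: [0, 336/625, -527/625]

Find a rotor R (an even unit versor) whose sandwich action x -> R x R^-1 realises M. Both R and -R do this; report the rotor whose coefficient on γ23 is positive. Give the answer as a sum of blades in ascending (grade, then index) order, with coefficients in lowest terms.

Method: write R = a + b12*γ12 + b13*γ13 + b23*γ23 with a^2 + b12^2 + b13^2 + b23^2 = 1 (so R^-1 = ~R). Expanding the columns R e_j ~R gives tr M = 4a^2 - 1 and, from the antisymmetric part, M21 - M12 = -4a*b12, M13 - M31 = 4a*b13, M32 - M23 = -4a*b23.
Here tr M = -429/625, so a^2 = (1 + tr M)/4 = 49/625 and a = ±7/25. Taking a = 7/25: M21 - M12 = 0, M13 - M31 = 0, M32 - M23 = 672/625, giving b12 = 0, b13 = 0, b23 = -24/25, i.e. R = 7/25 - 24/25*γ23.
Its γ23 coefficient is negative, so report the other preimage -R.
Answer: -7/25 + 24/25*γ23. Uniqueness: Spin(3) -> SO(3) maps R and -R to the same rotation of trace -429/625; fixing the sign of the γ23 coefficient removes the ambiguity.


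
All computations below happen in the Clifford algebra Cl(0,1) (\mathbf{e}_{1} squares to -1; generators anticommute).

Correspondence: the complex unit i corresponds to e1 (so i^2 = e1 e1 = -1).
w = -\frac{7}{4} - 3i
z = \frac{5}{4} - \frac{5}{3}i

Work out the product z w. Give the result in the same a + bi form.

In blades: z = \frac{5}{4} - \frac{5}{3} e_{1}, w = -\frac{7}{4} - 3 e_{1}.
Distribute z over w term by term (generator squares from the signature, products reordered to ascending indices): (\frac{5}{4})*w = -\frac{35}{16} - \frac{15}{4} e_{1}; (-\frac{5}{3} e_{1})*w = -5 + \frac{35}{12} e_{1}.
Sum: -\frac{115}{16} - \frac{5}{6} e_{1}; translating back through the correspondence:
Answer: -\frac{115}{16} - \frac{5}{6}i


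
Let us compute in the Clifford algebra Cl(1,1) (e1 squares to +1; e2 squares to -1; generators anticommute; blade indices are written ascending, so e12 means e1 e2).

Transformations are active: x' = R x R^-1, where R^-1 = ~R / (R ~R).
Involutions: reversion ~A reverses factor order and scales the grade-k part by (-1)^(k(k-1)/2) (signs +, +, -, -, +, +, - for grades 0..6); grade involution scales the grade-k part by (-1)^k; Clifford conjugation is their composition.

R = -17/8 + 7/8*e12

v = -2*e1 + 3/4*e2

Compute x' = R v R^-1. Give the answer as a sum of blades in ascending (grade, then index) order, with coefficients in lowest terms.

~R = -17/8 - 7/8*e12, and R ~R = 15/4, so R^-1 = ~R / (15/4).
R v = 115/32*e1 + 5/32*e2
Answer: -199/96*e1 - 89/96*e2


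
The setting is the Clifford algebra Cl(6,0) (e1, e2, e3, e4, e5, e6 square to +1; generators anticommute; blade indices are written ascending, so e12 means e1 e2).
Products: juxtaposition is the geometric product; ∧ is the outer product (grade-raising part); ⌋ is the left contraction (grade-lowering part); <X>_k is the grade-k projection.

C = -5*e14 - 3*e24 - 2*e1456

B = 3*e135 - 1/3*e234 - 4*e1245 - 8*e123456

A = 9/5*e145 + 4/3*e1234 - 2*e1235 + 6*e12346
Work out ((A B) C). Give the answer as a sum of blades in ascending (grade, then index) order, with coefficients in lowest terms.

step 1: 4/9*e1 + 6/5*e2 + 48*e5 - 2*e16 + 67/5*e34 + 16/3*e35 - 16*e46 - 32/3*e56 + 2/3*e145 + 72/5*e236 + 4*e245 + 24*e356 + 3/5*e1235 - 18*e2456
step 2: -262/45*e4 + 46/3*e5 + 4/3*e6 - 36*e12 - 67*e13 - 64/3*e14 + 32*e15 - 80*e16 - 201/5*e23 - 48*e26 - 4*e45 + 10*e46 - 54*e56 + 14/3*e124 - 18*e125 - 8*e126 - 48*e134 - 240*e145 - 96*e146 - 144*e245 + 216/5*e346 - 8/9*e456 + 6*e1246 + 90*e1256 + 427/15*e1345 + 32/3*e1346 - 134/5*e1356 + 160/3*e1456 + 13*e2345 - 6/5*e2346 + 32*e2456 + 144/5*e12345 - 72*e12346 + 12/5*e12456 + 120*e13456 + 72*e23456
Answer: -262/45*e4 + 46/3*e5 + 4/3*e6 - 36*e12 - 67*e13 - 64/3*e14 + 32*e15 - 80*e16 - 201/5*e23 - 48*e26 - 4*e45 + 10*e46 - 54*e56 + 14/3*e124 - 18*e125 - 8*e126 - 48*e134 - 240*e145 - 96*e146 - 144*e245 + 216/5*e346 - 8/9*e456 + 6*e1246 + 90*e1256 + 427/15*e1345 + 32/3*e1346 - 134/5*e1356 + 160/3*e1456 + 13*e2345 - 6/5*e2346 + 32*e2456 + 144/5*e12345 - 72*e12346 + 12/5*e12456 + 120*e13456 + 72*e23456


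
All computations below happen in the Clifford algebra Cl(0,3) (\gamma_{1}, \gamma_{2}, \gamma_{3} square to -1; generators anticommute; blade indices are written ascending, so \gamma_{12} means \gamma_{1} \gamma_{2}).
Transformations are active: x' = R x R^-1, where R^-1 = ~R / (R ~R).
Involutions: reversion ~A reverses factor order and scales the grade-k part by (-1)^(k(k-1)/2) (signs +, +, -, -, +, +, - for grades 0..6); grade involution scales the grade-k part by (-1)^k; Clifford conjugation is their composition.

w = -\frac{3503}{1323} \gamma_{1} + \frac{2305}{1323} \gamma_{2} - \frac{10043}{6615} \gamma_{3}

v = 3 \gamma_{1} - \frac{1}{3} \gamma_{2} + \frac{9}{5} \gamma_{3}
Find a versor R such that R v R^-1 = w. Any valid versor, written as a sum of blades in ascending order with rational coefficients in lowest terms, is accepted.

The midline construction: v and w both square to -\frac{2779}{225}, so reflecting in their sum \frac{466}{1323} \gamma_{1} + \frac{1864}{1323} \gamma_{2} + \frac{1864}{6615} \gamma_{3} exchanges them.
Answer: \frac{466}{1323} \gamma_{1} + \frac{1864}{1323} \gamma_{2} + \frac{1864}{6615} \gamma_{3}


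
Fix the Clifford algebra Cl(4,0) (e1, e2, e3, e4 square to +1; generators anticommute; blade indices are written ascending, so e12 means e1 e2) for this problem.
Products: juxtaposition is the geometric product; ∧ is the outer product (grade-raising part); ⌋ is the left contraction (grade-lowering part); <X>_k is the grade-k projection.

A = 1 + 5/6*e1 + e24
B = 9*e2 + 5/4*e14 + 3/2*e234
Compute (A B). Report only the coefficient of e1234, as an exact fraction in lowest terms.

step 1: 9*e2 + 3/2*e3 - 191/24*e4 + 35/4*e12 + 5/4*e14 + 3/2*e234 + 5/4*e1234
Answer: 5/4


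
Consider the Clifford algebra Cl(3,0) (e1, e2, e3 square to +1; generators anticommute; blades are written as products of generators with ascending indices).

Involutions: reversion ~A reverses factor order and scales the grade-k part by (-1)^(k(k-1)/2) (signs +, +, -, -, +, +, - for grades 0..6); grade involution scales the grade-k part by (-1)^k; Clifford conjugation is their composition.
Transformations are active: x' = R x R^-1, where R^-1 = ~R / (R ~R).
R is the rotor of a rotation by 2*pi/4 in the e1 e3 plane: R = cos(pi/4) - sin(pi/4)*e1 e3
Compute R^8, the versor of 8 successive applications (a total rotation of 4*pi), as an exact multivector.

Because a rotor carries half the rotation angle, composing 8 copies of this e1 e3-plane rotor multiplies the phase: 8*(pi/4) = 2*pi, hence R^8 = cos(2*pi) - sin(2*pi)*e1 e3.
cos(2*pi) = 1 and sin(2*pi) = 0, so R^8 = 1. The total rotation 4*pi is 2 full turns, so every vector returns to itself, yet the rotor is +1, back on the identity sheet (an even number of 2*pi turns).
Answer: 1


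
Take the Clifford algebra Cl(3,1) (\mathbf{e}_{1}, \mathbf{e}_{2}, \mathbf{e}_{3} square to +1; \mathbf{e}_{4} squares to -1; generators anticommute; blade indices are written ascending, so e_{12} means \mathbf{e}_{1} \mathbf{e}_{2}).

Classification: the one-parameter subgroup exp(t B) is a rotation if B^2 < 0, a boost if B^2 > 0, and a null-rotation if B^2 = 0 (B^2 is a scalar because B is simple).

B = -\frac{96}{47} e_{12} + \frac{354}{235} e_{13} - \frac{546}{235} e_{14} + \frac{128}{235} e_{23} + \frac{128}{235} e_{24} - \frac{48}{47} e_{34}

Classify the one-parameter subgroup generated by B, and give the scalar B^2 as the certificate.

B^2 term by term: the squares give (-\frac{96}{47})^2*(e_{12})^2 + (\frac{354}{235})^2*(e_{13})^2 + (-\frac{546}{235})^2*(e_{14})^2 + (\frac{128}{235})^2*(e_{23})^2 + (\frac{128}{235})^2*(e_{24})^2 + (-\frac{48}{47})^2*(e_{34})^2 = \frac{9216}{2209}*(-1) + \frac{125316}{55225}*(-1) + \frac{298116}{55225}*(+1) + \frac{16384}{55225}*(-1) + \frac{16384}{55225}*(+1) + \frac{2304}{2209}*(+1) = 0 (each basis 2-blade squares to minus the product of its generators' squares); cross terms between blades sharing an index anticommute and cancel; the commuting (index-disjoint) pairs give grade-4 terms 2*c*c'*(blade product), which cancel blade by blade — e_{1234}: \frac{9216}{2209} - \frac{90624}{55225} - \frac{139776}{55225} = 0 — confirming B is simple. So B^2 = 0.
Answer: null-rotation, certificate B^2 = 0. No conjugation can change B^2 = 0; the sign gives the class.


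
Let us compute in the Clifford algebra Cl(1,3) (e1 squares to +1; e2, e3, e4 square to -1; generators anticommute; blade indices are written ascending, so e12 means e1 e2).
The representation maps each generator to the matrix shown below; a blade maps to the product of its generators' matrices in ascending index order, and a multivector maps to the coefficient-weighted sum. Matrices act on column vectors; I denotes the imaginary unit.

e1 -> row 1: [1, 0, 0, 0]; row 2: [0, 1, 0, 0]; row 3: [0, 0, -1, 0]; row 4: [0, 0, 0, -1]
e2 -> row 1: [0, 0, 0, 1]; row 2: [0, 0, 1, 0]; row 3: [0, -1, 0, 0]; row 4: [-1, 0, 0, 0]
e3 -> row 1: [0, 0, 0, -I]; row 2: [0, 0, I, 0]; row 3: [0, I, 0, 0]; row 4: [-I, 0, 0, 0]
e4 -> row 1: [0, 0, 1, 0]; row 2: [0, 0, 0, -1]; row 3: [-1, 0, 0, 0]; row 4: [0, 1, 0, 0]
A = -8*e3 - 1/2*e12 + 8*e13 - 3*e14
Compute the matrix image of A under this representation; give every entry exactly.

Bivector images (products of the table entries): rho(e12) = rho(e1)rho(e2) = row 1: [0, 0, 0, 1]; row 2: [0, 0, 1, 0]; row 3: [0, 1, 0, 0]; row 4: [1, 0, 0, 0]; rho(e13) = rho(e1)rho(e3) = row 1: [0, 0, 0, -I]; row 2: [0, 0, I, 0]; row 3: [0, -I, 0, 0]; row 4: [I, 0, 0, 0]; rho(e14) = rho(e1)rho(e4) = row 1: [0, 0, 1, 0]; row 2: [0, 0, 0, -1]; row 3: [1, 0, 0, 0]; row 4: [0, -1, 0, 0].
M = (-8)*rho(e3) + (-1/2)*rho(e12) + (8)*rho(e13) + (-3)*rho(e14), summed entrywise:
Answer: row 1: [0, 0, -3, -1/2]; row 2: [0, 0, -1/2, 3]; row 3: [-3, -1/2 - 16*I, 0, 0]; row 4: [-1/2 + 16*I, 3, 0, 0]


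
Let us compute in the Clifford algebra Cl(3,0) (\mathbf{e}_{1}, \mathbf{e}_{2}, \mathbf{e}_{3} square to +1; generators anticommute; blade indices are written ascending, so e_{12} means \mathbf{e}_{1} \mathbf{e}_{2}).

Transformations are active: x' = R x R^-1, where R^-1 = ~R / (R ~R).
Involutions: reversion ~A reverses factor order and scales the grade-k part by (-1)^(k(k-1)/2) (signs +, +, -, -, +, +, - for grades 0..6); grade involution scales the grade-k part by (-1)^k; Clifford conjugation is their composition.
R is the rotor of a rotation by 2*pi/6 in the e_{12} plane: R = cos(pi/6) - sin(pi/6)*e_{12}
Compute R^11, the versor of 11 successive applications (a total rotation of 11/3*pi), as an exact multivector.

Half-angle bookkeeping: 11 applications in e_{12} add up to rotor phase 11*pi/6 = \frac{11 \pi}{6}, so R^11 = cos(\frac{11 \pi}{6}) - sin(\frac{11 \pi}{6})*e_{12}.
cos(\frac{11 \pi}{6}) = \frac{\sqrt{3}}{2} and sin(\frac{11 \pi}{6}) = - \frac{1}{2}, so R^11 = \frac{\sqrt{3}}{2} + \frac{1}{2} e_{12}. The net rotation is 5/3*pi (after discarding 1 full turn, each of which contributes a factor -1 to the rotor); the rotor keeps the half-angle phase exactly.
Answer: \frac{\sqrt{3}}{2} + \frac{1}{2} e_{12}


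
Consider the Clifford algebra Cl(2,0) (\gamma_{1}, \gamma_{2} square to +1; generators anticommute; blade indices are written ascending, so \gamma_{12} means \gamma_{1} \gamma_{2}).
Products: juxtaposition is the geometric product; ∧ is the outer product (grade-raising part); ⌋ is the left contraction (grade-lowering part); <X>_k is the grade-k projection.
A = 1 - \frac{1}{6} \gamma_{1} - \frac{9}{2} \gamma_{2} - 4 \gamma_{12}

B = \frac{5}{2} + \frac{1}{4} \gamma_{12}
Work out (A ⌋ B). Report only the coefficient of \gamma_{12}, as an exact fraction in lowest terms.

step 1: \frac{7}{2} + \frac{9}{8} \gamma_{1} - \frac{1}{24} \gamma_{2} + \frac{1}{4} \gamma_{12}
Answer: \frac{1}{4}


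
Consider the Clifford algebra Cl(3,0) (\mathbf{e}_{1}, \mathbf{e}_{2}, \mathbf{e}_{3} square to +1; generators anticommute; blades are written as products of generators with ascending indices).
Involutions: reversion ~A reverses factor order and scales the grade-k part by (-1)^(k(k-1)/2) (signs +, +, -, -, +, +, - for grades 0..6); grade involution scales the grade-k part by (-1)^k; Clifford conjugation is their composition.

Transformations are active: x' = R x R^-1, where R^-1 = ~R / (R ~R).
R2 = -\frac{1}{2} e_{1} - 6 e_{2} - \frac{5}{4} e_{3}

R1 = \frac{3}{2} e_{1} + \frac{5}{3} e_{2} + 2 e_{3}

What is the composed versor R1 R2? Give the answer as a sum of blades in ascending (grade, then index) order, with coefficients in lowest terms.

Distribute over the terms of R1 (each basis-blade product reordered to ascending indices, repeated generators contracted through their squares):
(\frac{3}{2} e_{1}) R2 = -\frac{3}{4} - 9 e_{1} e_{2} - \frac{15}{8} e_{1} e_{3}
(\frac{5}{3} e_{2}) R2 = -10 + \frac{5}{6} e_{1} e_{2} - \frac{25}{12} e_{2} e_{3}
(2 e_{3}) R2 = -\frac{5}{2} + e_{1} e_{3} + 12 e_{2} e_{3}
Summing the partial products and collecting blades:
Answer: -\frac{53}{4} - \frac{49}{6} e_{1} e_{2} - \frac{7}{8} e_{1} e_{3} + \frac{119}{12} e_{2} e_{3}


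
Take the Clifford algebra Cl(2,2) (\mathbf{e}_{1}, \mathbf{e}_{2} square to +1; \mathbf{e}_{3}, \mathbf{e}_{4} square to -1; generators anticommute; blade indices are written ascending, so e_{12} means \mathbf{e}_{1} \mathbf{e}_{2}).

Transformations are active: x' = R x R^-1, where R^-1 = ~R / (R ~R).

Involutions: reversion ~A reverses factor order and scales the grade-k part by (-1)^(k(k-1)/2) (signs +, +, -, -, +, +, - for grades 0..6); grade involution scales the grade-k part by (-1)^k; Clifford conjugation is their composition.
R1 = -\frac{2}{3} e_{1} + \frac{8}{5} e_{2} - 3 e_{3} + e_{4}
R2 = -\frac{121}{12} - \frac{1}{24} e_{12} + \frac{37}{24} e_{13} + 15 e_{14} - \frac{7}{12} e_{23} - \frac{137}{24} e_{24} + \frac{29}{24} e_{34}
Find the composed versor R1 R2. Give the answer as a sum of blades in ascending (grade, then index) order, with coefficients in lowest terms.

Distribute over the terms of R1 (each basis-blade product reordered to ascending indices, repeated generators contracted through their squares):
(-\frac{2}{3} e_{1}) R2 = \frac{121}{18} e_{1} + \frac{1}{36} e_{2} - \frac{37}{36} e_{3} - 10 e_{4} + \frac{7}{18} e_{123} + \frac{137}{36} e_{124} - \frac{29}{36} e_{134}
(\frac{8}{5} e_{2}) R2 = \frac{1}{15} e_{1} - \frac{242}{15} e_{2} - \frac{14}{15} e_{3} - \frac{137}{15} e_{4} - \frac{37}{15} e_{123} - 24 e_{124} + \frac{29}{15} e_{234}
(-3 e_{3}) R2 = -\frac{37}{8} e_{1} + \frac{7}{4} e_{2} + \frac{121}{4} e_{3} + \frac{29}{8} e_{4} + \frac{1}{8} e_{123} + 45 e_{134} - \frac{137}{8} e_{234}
(e_{4}) R2 = 15 e_{1} - \frac{137}{24} e_{2} + \frac{29}{24} e_{3} - \frac{121}{12} e_{4} - \frac{1}{24} e_{124} + \frac{37}{24} e_{134} - \frac{7}{12} e_{234}
Summing the partial products and collecting blades:
Answer: \frac{6179}{360} e_{1} - \frac{7223}{360} e_{2} + \frac{10619}{360} e_{3} - \frac{3071}{120} e_{4} - \frac{703}{360} e_{123} - \frac{1457}{72} e_{124} + \frac{3293}{72} e_{134} - \frac{631}{40} e_{234}


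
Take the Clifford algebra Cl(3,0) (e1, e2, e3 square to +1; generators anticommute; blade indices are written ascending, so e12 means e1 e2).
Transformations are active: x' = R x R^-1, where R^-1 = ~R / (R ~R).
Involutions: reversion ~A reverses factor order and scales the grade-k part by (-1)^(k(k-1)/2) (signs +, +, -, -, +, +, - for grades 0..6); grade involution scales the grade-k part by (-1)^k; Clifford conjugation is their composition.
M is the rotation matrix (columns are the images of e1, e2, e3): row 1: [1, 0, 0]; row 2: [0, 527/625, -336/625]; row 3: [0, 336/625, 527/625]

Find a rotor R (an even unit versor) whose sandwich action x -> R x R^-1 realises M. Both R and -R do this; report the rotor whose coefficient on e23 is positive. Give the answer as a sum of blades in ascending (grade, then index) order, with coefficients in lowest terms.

Method: write R = a + b12*e12 + b13*e13 + b23*e23 with a^2 + b12^2 + b13^2 + b23^2 = 1 (so R^-1 = ~R). Expanding the columns R e_j ~R gives tr M = 4a^2 - 1 and, from the antisymmetric part, M21 - M12 = -4a*b12, M13 - M31 = 4a*b13, M32 - M23 = -4a*b23.
Here tr M = 1679/625, so a^2 = (1 + tr M)/4 = 576/625 and a = ±24/25. Taking a = 24/25: M21 - M12 = 0, M13 - M31 = 0, M32 - M23 = 672/625, giving b12 = 0, b13 = 0, b23 = -7/25, i.e. R = 24/25 - 7/25*e23.
Its e23 coefficient is negative, so report the other preimage -R.
Answer: -24/25 + 7/25*e23. Sheet selection: the two-to-one cover makes ±R indistinguishable at the matrix level (trace 1679/625), so uniqueness comes from the required sign on e23.


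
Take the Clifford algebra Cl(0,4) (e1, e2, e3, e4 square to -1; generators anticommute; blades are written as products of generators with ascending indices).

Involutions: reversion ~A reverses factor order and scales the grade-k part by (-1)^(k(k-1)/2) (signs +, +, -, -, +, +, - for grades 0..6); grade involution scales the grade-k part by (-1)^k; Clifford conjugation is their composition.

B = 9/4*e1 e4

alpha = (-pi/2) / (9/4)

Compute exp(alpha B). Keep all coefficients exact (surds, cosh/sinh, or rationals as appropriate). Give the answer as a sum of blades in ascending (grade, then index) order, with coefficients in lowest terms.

B^2 = (9/4)^2*(e1 e4)^2 = 81/16*(-1) = -81/16 (a basis 2-blade squares to minus the product of its generators' squares).
B^2 = -81/16 — the negative square puts this in the circular regime; l = 9/4, alpha*l = -pi/2, so exp(alpha B) = cos(-pi/2) + (sin(-pi/2)/(9/4))*B = 0 + (-4/9)*B.
Answer: -e1 e4


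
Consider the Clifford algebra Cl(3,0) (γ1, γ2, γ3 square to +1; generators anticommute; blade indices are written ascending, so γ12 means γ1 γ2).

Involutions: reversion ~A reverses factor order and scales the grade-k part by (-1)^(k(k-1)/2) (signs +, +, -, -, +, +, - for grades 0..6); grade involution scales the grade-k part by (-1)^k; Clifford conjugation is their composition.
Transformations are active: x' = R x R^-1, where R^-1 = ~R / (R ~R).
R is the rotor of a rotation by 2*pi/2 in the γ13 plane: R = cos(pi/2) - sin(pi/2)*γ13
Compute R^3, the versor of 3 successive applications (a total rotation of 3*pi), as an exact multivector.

The rotor phase is half the rotation angle and phases add under composition, so 3 steps in the γ13 plane accumulate phase 3*(pi/2) = 3*pi/2: R^3 = cos(3*pi/2) - sin(3*pi/2)*γ13.
cos(3*pi/2) = 0 and sin(3*pi/2) = -1, so R^3 = γ13. The net rotation is 1*pi (after discarding 1 full turn, each of which contributes a factor -1 to the rotor); the rotor keeps the half-angle phase exactly.
Answer: γ13


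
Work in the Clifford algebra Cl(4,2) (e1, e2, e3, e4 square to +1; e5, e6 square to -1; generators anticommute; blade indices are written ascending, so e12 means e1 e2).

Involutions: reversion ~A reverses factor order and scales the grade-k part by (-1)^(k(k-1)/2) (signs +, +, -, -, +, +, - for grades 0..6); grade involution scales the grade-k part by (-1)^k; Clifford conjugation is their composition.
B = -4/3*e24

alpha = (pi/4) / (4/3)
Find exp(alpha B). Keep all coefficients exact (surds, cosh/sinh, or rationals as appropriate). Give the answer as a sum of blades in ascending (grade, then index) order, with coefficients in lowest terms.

B^2 = (-4/3)^2*(e24)^2 = 16/9*(-1) = -16/9 (a basis 2-blade squares to minus the product of its generators' squares).
B^2 = -16/9 — circular case — the even/odd split gives cos and sin: l = 4/3, alpha*l = pi/4, so exp(alpha B) = cos(pi/4) + (sin(pi/4)/(4/3))*B = sqrt(2)/2 + (3*sqrt(2)/8)*B.
Answer: sqrt(2)/2 - sqrt(2)/2*e24
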